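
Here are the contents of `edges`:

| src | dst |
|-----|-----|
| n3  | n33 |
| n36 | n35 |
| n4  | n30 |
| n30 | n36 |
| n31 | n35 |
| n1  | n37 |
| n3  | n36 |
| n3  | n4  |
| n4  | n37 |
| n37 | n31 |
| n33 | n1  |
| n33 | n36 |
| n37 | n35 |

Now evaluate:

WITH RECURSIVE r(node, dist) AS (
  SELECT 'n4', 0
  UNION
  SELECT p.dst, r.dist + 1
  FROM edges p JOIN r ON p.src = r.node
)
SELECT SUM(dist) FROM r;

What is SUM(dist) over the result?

Base: (n4, dist=0).
Iteration 1: edges from {n4} -> (n30, dist=1), (n37, dist=1).
Iteration 2: edges from {n30,n37} -> (n31, dist=2), (n35, dist=2), (n36, dist=2).
Iteration 3: edges from {n31,n35,n36} -> (n35, dist=3). [UNION drops 1 duplicate row(s)]
Iteration 4: no outgoing edges from {n35}; recursion stops.
SUM(dist) = 0 + 1 + 1 + 2 + 2 + 2 + 3 = 11.

11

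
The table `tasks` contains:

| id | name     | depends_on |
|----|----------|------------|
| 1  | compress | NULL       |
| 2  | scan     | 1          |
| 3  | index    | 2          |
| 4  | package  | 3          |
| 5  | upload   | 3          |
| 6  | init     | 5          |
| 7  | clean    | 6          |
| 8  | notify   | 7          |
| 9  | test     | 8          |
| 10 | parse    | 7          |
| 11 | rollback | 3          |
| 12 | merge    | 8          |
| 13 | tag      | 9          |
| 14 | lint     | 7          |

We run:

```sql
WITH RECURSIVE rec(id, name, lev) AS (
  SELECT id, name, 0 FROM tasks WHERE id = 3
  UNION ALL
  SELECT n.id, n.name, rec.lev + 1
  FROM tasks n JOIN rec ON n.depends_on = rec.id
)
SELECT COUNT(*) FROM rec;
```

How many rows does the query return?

Base: id=3 (index) at lev 0.
Iteration 1: rows with depends_on in {3} -> package (id 4, lev 1), upload (id 5, lev 1), rollback (id 11, lev 1).
Iteration 2: rows with depends_on in {4,5,11} -> init (id 6, lev 2).
Iteration 3: rows with depends_on in {6} -> clean (id 7, lev 3).
Iteration 4: rows with depends_on in {7} -> notify (id 8, lev 4), parse (id 10, lev 4), lint (id 14, lev 4).
Iteration 5: rows with depends_on in {8,10,14} -> test (id 9, lev 5), merge (id 12, lev 5).
Iteration 6: rows with depends_on in {9,12} -> tag (id 13, lev 6).
Iteration 7: no rows with depends_on in {13}; recursion stops.
Total rows emitted: 12.

12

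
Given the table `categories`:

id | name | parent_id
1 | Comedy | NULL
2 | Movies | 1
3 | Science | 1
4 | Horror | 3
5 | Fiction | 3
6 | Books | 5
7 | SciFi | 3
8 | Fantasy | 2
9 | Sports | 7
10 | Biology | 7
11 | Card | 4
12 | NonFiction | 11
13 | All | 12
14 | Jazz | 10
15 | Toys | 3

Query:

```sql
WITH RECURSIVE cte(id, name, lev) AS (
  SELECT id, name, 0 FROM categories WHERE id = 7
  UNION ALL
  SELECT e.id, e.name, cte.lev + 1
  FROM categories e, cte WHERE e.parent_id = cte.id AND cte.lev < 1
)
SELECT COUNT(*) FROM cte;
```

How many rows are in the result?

3

Base: id=7 (SciFi) at lev 0.
Iteration 1: rows with parent_id in {7} -> Sports (id 9, lev 1), Biology (id 10, lev 1).
Iteration 2: lev < 1 fails for all current rows; recursion stops.
Total rows emitted: 3.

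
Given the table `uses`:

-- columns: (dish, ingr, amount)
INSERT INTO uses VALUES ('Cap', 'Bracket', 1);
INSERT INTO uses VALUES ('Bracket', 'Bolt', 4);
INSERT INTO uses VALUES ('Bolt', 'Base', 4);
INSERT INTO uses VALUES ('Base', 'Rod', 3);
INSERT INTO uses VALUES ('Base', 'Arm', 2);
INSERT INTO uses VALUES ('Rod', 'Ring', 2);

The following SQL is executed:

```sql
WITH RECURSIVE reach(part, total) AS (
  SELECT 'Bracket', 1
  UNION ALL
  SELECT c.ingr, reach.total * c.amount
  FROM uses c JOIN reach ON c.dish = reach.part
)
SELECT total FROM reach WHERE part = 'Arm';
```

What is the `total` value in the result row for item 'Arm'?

Base: (Bracket, total=1).
Iteration 1: components of {Bracket} -> Bolt = 1*4 = 4.
Iteration 2: components of {Bolt} -> Base = 4*4 = 16.
Iteration 3: components of {Base} -> Arm = 16*2 = 32, Rod = 16*3 = 48.
Iteration 4: components of {Arm,Rod} -> Ring = 48*2 = 96.
Iteration 5: no further components; recursion stops.

32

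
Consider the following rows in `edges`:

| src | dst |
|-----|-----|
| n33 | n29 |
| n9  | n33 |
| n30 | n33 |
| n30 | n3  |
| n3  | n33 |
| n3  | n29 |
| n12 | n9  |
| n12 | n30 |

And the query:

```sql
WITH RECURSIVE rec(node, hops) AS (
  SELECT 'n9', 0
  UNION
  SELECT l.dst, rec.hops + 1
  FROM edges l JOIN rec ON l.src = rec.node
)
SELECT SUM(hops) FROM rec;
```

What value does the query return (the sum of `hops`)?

Base: (n9, hops=0).
Iteration 1: edges from {n9} -> (n33, hops=1).
Iteration 2: edges from {n33} -> (n29, hops=2).
Iteration 3: no outgoing edges from {n29}; recursion stops.
SUM(hops) = 0 + 1 + 2 = 3.

3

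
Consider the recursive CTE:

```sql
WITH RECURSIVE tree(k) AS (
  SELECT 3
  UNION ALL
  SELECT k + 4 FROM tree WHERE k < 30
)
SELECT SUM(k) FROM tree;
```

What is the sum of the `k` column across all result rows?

136

Base: k=3.
Iteration 1: 3 < 30 holds -> k = 3 + 4 = 7.
Iteration 2: 7 < 30 holds -> k = 7 + 4 = 11.
Iteration 3: 11 < 30 holds -> k = 11 + 4 = 15.
Iteration 4: 15 < 30 holds -> k = 15 + 4 = 19.
Iteration 5: 19 < 30 holds -> k = 19 + 4 = 23.
Iteration 6: 23 < 30 holds -> k = 23 + 4 = 27.
Iteration 7: 27 < 30 holds -> k = 27 + 4 = 31.
Iteration 8: 31 < 30 fails; recursion stops.
SUM(k) = 3 + 7 + 11 + 15 + 19 + 23 + 27 + 31 = 136.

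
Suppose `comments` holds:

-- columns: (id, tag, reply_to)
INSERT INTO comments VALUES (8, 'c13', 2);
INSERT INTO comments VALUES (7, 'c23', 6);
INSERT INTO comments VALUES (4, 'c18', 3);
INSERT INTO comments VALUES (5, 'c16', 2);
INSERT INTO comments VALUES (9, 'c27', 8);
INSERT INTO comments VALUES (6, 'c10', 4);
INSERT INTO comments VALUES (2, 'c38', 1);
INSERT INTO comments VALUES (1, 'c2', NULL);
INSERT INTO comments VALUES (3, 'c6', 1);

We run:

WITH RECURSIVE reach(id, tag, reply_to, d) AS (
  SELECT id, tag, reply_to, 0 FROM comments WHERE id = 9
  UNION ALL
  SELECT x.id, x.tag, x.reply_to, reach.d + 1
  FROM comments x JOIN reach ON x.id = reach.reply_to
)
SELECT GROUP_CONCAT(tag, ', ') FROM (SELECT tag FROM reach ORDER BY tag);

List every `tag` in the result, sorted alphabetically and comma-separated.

c13, c2, c27, c38

Base: id=9 (c27), reply_to=8, d 0.
Iteration 1: join on id=8 -> c13 (id 8, reply_to=2, d 1).
Iteration 2: join on id=2 -> c38 (id 2, reply_to=1, d 2).
Iteration 3: join on id=1 -> c2 (id 1, reply_to=NULL, d 3).
Iteration 4: reply_to is NULL; no match; recursion stops.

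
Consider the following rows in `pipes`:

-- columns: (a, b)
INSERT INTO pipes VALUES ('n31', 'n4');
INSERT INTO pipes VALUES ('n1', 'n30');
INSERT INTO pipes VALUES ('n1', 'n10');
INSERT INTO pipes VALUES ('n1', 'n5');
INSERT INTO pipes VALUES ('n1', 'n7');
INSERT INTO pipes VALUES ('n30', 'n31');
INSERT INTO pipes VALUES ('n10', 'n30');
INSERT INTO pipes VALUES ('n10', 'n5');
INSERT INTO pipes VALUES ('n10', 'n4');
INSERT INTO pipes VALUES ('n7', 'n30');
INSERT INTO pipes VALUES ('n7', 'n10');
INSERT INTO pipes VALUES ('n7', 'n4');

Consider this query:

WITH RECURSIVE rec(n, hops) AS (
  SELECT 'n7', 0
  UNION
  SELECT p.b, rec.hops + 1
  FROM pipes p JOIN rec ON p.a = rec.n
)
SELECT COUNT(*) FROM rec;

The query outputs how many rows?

11

Base: (n7, hops=0).
Iteration 1: edges from {n7} -> (n10, hops=1), (n30, hops=1), (n4, hops=1).
Iteration 2: edges from {n10,n30,n4} -> (n30, hops=2), (n31, hops=2), (n4, hops=2), (n5, hops=2).
Iteration 3: edges from {n30,n31,n4,n5} -> (n31, hops=3), (n4, hops=3).
Iteration 4: edges from {n31,n4} -> (n4, hops=4).
Iteration 5: no outgoing edges from {n4}; recursion stops.
Total rows emitted: 11.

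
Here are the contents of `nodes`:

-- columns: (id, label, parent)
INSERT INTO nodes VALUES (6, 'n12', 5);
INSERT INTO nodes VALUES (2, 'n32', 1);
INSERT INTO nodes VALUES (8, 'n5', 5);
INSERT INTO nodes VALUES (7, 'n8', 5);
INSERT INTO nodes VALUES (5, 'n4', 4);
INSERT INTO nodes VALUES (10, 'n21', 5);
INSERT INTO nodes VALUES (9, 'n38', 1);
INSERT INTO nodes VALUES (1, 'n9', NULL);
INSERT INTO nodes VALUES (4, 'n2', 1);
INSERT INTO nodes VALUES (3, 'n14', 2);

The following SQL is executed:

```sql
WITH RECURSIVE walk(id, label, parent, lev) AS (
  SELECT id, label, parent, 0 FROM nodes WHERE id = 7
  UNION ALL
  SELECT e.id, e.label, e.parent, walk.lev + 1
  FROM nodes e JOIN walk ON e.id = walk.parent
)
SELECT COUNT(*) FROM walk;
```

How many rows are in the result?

4

Base: id=7 (n8), parent=5, lev 0.
Iteration 1: join on id=5 -> n4 (id 5, parent=4, lev 1).
Iteration 2: join on id=4 -> n2 (id 4, parent=1, lev 2).
Iteration 3: join on id=1 -> n9 (id 1, parent=NULL, lev 3).
Iteration 4: parent is NULL; no match; recursion stops.
Total rows emitted: 4.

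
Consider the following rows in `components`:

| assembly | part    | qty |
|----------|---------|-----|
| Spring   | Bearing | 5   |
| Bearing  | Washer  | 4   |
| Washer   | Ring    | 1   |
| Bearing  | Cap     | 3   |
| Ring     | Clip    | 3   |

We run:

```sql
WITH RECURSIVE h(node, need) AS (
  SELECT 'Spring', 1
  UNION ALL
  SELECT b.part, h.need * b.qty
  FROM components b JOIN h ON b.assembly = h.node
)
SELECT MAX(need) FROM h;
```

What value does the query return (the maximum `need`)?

Base: (Spring, need=1).
Iteration 1: components of {Spring} -> Bearing = 1*5 = 5.
Iteration 2: components of {Bearing} -> Cap = 5*3 = 15, Washer = 5*4 = 20.
Iteration 3: components of {Cap,Washer} -> Ring = 20*1 = 20.
Iteration 4: components of {Ring} -> Clip = 20*3 = 60.
Iteration 5: no further components; recursion stops.
need values: 1, 5, 20, 15, 20, 60; the maximum is 60.

60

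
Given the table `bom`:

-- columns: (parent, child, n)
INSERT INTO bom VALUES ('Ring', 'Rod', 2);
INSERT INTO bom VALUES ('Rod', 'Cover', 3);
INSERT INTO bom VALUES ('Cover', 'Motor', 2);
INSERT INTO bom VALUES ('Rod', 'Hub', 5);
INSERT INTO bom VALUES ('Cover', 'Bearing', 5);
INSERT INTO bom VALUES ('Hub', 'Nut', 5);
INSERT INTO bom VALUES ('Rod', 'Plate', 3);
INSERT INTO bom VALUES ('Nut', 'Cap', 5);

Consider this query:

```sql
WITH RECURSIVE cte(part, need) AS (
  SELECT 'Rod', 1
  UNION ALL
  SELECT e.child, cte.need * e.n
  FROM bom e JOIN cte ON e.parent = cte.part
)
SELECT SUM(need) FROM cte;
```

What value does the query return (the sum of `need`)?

Base: (Rod, need=1).
Iteration 1: components of {Rod} -> Cover = 1*3 = 3, Hub = 1*5 = 5, Plate = 1*3 = 3.
Iteration 2: components of {Cover,Hub,Plate} -> Bearing = 3*5 = 15, Motor = 3*2 = 6, Nut = 5*5 = 25.
Iteration 3: components of {Bearing,Motor,Nut} -> Cap = 25*5 = 125.
Iteration 4: no further components; recursion stops.
SUM(need) = 1 + 3 + 5 + 3 + 6 + 15 + 25 + 125 = 183.

183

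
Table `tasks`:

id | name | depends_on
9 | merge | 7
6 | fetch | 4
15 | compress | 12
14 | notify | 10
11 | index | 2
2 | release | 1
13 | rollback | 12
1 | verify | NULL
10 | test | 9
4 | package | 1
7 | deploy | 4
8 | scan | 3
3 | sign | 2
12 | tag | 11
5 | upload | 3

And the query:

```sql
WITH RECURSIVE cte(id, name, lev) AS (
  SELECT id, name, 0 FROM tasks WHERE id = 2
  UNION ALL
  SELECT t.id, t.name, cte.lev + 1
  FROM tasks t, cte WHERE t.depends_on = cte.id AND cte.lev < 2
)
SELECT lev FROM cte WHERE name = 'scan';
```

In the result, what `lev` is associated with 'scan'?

Base: id=2 (release) at lev 0.
Iteration 1: rows with depends_on in {2} -> sign (id 3, lev 1), index (id 11, lev 1).
Iteration 2: rows with depends_on in {3,11} -> upload (id 5, lev 2), scan (id 8, lev 2), tag (id 12, lev 2).
Iteration 3: lev < 2 fails for all current rows; recursion stops.

2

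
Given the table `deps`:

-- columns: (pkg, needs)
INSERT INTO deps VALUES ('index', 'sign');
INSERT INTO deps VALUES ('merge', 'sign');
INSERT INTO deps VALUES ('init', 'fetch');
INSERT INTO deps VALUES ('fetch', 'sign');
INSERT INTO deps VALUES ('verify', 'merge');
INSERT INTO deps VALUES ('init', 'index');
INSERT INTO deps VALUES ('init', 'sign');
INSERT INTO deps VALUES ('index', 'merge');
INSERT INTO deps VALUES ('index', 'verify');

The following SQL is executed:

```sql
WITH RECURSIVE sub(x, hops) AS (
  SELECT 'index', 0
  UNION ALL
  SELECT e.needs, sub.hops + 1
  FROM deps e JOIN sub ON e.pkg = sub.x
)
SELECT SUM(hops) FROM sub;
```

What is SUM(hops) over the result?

Base: (index, hops=0).
Iteration 1: edges from {index} -> (merge, hops=1), (sign, hops=1), (verify, hops=1).
Iteration 2: edges from {merge,sign,verify} -> (merge, hops=2), (sign, hops=2).
Iteration 3: edges from {merge,sign} -> (sign, hops=3).
Iteration 4: no outgoing edges from {sign}; recursion stops.
SUM(hops) = 0 + 1 + 1 + 1 + 2 + 2 + 3 = 10.

10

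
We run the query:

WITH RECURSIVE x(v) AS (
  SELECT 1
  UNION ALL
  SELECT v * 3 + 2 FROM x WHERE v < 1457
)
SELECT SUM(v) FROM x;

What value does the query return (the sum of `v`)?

Base: v=1.
Iteration 1: 1 < 1457 holds -> v = 1 * 3 + 2 = 5.
Iteration 2: 5 < 1457 holds -> v = 5 * 3 + 2 = 17.
Iteration 3: 17 < 1457 holds -> v = 17 * 3 + 2 = 53.
Iteration 4: 53 < 1457 holds -> v = 53 * 3 + 2 = 161.
Iteration 5: 161 < 1457 holds -> v = 161 * 3 + 2 = 485.
Iteration 6: 485 < 1457 holds -> v = 485 * 3 + 2 = 1457.
Iteration 7: 1457 < 1457 fails; recursion stops.
SUM(v) = 1 + 5 + 17 + 53 + 161 + 485 + 1457 = 2179.

2179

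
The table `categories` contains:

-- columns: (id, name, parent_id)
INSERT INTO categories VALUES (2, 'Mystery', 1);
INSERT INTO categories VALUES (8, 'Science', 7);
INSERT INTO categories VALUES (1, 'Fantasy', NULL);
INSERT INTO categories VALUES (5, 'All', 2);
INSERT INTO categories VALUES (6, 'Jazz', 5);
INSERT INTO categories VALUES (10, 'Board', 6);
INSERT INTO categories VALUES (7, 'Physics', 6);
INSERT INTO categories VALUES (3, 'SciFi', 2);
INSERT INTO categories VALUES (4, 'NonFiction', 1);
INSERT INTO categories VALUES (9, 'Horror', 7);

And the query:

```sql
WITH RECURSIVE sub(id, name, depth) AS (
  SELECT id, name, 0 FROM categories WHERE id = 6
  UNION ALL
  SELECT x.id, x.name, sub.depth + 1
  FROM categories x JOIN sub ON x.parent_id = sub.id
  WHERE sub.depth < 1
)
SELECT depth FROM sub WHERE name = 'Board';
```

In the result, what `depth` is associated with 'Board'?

Base: id=6 (Jazz) at depth 0.
Iteration 1: rows with parent_id in {6} -> Physics (id 7, depth 1), Board (id 10, depth 1).
Iteration 2: depth < 1 fails for all current rows; recursion stops.

1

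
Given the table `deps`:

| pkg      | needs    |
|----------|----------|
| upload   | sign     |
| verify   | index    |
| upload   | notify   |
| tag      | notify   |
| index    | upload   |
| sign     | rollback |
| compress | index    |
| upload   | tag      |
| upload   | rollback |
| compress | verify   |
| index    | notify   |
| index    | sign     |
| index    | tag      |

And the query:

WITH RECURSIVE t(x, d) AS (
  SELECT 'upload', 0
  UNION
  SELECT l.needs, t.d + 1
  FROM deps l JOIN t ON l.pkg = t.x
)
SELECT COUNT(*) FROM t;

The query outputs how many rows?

Base: (upload, d=0).
Iteration 1: edges from {upload} -> (notify, d=1), (rollback, d=1), (sign, d=1), (tag, d=1).
Iteration 2: edges from {notify,rollback,sign,tag} -> (notify, d=2), (rollback, d=2).
Iteration 3: no outgoing edges from {notify,rollback}; recursion stops.
Total rows emitted: 7.

7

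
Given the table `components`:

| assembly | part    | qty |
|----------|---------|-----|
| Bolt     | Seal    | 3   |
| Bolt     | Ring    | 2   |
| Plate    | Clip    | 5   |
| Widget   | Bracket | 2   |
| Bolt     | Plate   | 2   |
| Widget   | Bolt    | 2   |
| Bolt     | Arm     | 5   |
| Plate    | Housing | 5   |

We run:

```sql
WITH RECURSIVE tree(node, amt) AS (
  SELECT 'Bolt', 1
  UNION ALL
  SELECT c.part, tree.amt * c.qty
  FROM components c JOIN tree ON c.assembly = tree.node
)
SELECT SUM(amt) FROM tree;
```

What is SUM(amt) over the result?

33

Base: (Bolt, amt=1).
Iteration 1: components of {Bolt} -> Arm = 1*5 = 5, Plate = 1*2 = 2, Ring = 1*2 = 2, Seal = 1*3 = 3.
Iteration 2: components of {Arm,Plate,Ring,Seal} -> Clip = 2*5 = 10, Housing = 2*5 = 10.
Iteration 3: no further components; recursion stops.
SUM(amt) = 1 + 2 + 3 + 5 + 2 + 10 + 10 = 33.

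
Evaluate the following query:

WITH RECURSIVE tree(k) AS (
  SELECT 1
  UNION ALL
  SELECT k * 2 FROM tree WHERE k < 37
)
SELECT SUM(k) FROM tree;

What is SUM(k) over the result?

127

Base: k=1.
Iteration 1: 1 < 37 holds -> k = 1 * 2 = 2.
Iteration 2: 2 < 37 holds -> k = 2 * 2 = 4.
Iteration 3: 4 < 37 holds -> k = 4 * 2 = 8.
Iteration 4: 8 < 37 holds -> k = 8 * 2 = 16.
Iteration 5: 16 < 37 holds -> k = 16 * 2 = 32.
Iteration 6: 32 < 37 holds -> k = 32 * 2 = 64.
Iteration 7: 64 < 37 fails; recursion stops.
SUM(k) = 1 + 2 + 4 + 8 + 16 + 32 + 64 = 127.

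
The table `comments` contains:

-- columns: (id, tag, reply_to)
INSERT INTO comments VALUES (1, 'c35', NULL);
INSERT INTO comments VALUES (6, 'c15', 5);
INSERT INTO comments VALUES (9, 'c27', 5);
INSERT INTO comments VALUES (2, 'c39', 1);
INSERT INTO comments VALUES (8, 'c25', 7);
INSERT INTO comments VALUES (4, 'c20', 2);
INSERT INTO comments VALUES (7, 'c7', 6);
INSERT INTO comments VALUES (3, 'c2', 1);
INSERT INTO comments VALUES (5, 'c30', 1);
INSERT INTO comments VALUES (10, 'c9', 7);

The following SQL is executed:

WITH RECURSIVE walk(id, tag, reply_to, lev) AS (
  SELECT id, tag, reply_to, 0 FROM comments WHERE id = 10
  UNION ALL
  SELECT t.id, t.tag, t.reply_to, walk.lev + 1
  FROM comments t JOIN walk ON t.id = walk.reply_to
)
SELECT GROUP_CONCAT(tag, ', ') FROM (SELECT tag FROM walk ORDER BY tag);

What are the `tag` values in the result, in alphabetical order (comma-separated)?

c15, c30, c35, c7, c9

Base: id=10 (c9), reply_to=7, lev 0.
Iteration 1: join on id=7 -> c7 (id 7, reply_to=6, lev 1).
Iteration 2: join on id=6 -> c15 (id 6, reply_to=5, lev 2).
Iteration 3: join on id=5 -> c30 (id 5, reply_to=1, lev 3).
Iteration 4: join on id=1 -> c35 (id 1, reply_to=NULL, lev 4).
Iteration 5: reply_to is NULL; no match; recursion stops.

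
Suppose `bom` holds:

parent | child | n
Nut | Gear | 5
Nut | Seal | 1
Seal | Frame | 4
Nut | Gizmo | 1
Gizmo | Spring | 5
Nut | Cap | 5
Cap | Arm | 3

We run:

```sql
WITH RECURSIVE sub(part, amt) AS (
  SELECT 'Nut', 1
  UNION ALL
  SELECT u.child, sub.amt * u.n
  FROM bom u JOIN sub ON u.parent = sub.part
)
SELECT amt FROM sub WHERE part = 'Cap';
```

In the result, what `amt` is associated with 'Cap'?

Base: (Nut, amt=1).
Iteration 1: components of {Nut} -> Cap = 1*5 = 5, Gear = 1*5 = 5, Gizmo = 1*1 = 1, Seal = 1*1 = 1.
Iteration 2: components of {Cap,Gear,Gizmo,Seal} -> Arm = 5*3 = 15, Frame = 1*4 = 4, Spring = 1*5 = 5.
Iteration 3: no further components; recursion stops.

5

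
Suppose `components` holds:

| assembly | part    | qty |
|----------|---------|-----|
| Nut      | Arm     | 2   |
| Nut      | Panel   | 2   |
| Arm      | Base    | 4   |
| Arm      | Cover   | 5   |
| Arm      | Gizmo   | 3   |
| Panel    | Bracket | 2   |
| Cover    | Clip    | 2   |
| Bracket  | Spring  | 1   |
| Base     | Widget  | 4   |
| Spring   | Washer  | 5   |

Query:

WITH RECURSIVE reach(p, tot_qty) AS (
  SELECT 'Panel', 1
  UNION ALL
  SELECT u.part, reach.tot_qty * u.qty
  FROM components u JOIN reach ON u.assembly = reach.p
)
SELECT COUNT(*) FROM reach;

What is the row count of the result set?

Base: (Panel, tot_qty=1).
Iteration 1: components of {Panel} -> Bracket = 1*2 = 2.
Iteration 2: components of {Bracket} -> Spring = 2*1 = 2.
Iteration 3: components of {Spring} -> Washer = 2*5 = 10.
Iteration 4: no further components; recursion stops.
Total rows emitted: 4.

4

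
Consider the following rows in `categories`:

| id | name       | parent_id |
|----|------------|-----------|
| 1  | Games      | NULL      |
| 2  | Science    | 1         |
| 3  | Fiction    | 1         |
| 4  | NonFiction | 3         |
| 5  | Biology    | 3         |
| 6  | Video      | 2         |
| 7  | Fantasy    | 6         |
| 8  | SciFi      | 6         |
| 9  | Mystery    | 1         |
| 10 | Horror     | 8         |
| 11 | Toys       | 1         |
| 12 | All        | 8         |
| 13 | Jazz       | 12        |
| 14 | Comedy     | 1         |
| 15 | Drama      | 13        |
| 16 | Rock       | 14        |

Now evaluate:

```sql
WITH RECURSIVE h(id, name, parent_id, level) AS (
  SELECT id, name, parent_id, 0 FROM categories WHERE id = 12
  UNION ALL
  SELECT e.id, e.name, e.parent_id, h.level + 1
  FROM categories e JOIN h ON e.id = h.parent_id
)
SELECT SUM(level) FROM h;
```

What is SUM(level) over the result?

10

Base: id=12 (All), parent_id=8, level 0.
Iteration 1: join on id=8 -> SciFi (id 8, parent_id=6, level 1).
Iteration 2: join on id=6 -> Video (id 6, parent_id=2, level 2).
Iteration 3: join on id=2 -> Science (id 2, parent_id=1, level 3).
Iteration 4: join on id=1 -> Games (id 1, parent_id=NULL, level 4).
Iteration 5: parent_id is NULL; no match; recursion stops.
SUM(level) = 0 + 1 + 2 + 3 + 4 = 10.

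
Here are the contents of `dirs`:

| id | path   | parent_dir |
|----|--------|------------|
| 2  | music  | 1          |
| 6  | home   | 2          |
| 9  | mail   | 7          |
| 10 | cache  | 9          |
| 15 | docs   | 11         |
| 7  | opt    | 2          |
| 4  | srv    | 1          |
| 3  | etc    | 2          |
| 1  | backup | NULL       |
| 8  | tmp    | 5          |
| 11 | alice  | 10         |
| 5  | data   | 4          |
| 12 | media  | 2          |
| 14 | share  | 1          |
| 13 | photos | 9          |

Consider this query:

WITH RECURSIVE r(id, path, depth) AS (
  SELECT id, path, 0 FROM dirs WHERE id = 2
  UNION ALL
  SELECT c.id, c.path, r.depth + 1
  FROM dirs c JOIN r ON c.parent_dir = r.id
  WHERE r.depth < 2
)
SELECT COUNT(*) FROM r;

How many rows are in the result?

6

Base: id=2 (music) at depth 0.
Iteration 1: rows with parent_dir in {2} -> etc (id 3, depth 1), home (id 6, depth 1), opt (id 7, depth 1), media (id 12, depth 1).
Iteration 2: rows with parent_dir in {3,6,7,12} -> mail (id 9, depth 2).
Iteration 3: depth < 2 fails for all current rows; recursion stops.
Total rows emitted: 6.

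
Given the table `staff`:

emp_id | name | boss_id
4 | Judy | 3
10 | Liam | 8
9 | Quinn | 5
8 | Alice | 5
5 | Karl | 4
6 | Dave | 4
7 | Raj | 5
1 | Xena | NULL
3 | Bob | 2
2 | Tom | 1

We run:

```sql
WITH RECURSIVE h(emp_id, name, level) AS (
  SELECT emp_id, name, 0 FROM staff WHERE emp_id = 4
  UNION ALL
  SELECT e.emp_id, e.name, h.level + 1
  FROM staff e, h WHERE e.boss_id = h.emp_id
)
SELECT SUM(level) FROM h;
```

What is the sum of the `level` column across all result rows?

Base: emp_id=4 (Judy) at level 0.
Iteration 1: rows with boss_id in {4} -> Karl (id 5, level 1), Dave (id 6, level 1).
Iteration 2: rows with boss_id in {5,6} -> Raj (id 7, level 2), Alice (id 8, level 2), Quinn (id 9, level 2).
Iteration 3: rows with boss_id in {7,8,9} -> Liam (id 10, level 3).
Iteration 4: no rows with boss_id in {10}; recursion stops.
SUM(level) = 0 + 1 + 1 + 2 + 2 + 2 + 3 = 11.

11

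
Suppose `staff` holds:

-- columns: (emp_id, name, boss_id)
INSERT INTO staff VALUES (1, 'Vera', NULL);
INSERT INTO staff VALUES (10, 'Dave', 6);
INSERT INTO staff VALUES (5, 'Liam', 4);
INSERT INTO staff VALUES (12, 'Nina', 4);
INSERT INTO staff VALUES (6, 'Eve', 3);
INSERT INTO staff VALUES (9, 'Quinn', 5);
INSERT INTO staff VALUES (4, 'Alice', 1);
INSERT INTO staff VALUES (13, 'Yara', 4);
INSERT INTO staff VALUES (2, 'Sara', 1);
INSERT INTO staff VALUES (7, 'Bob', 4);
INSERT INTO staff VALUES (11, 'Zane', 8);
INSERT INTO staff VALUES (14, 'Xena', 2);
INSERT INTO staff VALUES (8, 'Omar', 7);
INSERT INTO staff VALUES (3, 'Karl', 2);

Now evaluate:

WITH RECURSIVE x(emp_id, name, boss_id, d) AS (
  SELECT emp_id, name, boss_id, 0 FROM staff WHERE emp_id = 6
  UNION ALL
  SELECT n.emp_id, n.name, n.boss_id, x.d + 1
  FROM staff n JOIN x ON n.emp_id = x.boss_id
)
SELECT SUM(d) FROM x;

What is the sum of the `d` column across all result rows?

6

Base: emp_id=6 (Eve), boss_id=3, d 0.
Iteration 1: join on emp_id=3 -> Karl (id 3, boss_id=2, d 1).
Iteration 2: join on emp_id=2 -> Sara (id 2, boss_id=1, d 2).
Iteration 3: join on emp_id=1 -> Vera (id 1, boss_id=NULL, d 3).
Iteration 4: boss_id is NULL; no match; recursion stops.
SUM(d) = 0 + 1 + 2 + 3 = 6.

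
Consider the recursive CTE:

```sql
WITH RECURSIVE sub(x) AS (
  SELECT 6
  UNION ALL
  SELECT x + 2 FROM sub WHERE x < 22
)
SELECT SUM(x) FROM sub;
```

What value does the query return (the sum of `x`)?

Base: x=6.
Iteration 1: 6 < 22 holds -> x = 6 + 2 = 8.
Iteration 2: 8 < 22 holds -> x = 8 + 2 = 10.
Iteration 3: 10 < 22 holds -> x = 10 + 2 = 12.
Iteration 4: 12 < 22 holds -> x = 12 + 2 = 14.
Iteration 5: 14 < 22 holds -> x = 14 + 2 = 16.
Iteration 6: 16 < 22 holds -> x = 16 + 2 = 18.
Iteration 7: 18 < 22 holds -> x = 18 + 2 = 20.
Iteration 8: 20 < 22 holds -> x = 20 + 2 = 22.
Iteration 9: 22 < 22 fails; recursion stops.
SUM(x) = 6 + 8 + 10 + 12 + 14 + 16 + 18 + 20 + 22 = 126.

126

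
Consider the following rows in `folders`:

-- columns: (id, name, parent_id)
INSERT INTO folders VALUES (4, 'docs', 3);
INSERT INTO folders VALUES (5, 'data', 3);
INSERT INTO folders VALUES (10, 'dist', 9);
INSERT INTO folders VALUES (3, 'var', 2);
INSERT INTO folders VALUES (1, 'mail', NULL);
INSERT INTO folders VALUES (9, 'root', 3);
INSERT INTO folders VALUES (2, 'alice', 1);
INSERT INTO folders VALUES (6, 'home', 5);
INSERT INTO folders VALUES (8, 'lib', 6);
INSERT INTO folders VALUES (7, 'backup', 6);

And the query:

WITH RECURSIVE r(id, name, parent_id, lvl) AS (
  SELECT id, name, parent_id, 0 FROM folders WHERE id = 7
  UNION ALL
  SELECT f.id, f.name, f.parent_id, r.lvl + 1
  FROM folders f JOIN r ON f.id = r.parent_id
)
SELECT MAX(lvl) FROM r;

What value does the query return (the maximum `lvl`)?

5

Base: id=7 (backup), parent_id=6, lvl 0.
Iteration 1: join on id=6 -> home (id 6, parent_id=5, lvl 1).
Iteration 2: join on id=5 -> data (id 5, parent_id=3, lvl 2).
Iteration 3: join on id=3 -> var (id 3, parent_id=2, lvl 3).
Iteration 4: join on id=2 -> alice (id 2, parent_id=1, lvl 4).
Iteration 5: join on id=1 -> mail (id 1, parent_id=NULL, lvl 5).
Iteration 6: parent_id is NULL; no match; recursion stops.
lvl values: 0, 1, 2, 3, 4, 5; the maximum is 5.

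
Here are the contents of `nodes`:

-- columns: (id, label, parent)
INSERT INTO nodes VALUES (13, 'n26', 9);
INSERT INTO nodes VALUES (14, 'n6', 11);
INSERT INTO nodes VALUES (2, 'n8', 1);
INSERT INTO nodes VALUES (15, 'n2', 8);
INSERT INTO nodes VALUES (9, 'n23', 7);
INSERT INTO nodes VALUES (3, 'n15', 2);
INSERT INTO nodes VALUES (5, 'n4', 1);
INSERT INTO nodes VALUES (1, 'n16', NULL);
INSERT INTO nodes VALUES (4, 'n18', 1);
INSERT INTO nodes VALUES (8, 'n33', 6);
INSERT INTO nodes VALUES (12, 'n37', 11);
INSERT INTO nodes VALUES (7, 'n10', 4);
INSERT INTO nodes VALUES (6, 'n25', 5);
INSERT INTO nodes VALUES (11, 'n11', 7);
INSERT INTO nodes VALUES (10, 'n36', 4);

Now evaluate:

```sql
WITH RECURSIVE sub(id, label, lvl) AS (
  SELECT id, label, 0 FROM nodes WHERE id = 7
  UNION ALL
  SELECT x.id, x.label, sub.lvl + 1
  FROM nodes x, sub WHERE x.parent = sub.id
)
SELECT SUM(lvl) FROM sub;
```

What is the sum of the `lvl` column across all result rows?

8

Base: id=7 (n10) at lvl 0.
Iteration 1: rows with parent in {7} -> n23 (id 9, lvl 1), n11 (id 11, lvl 1).
Iteration 2: rows with parent in {9,11} -> n37 (id 12, lvl 2), n26 (id 13, lvl 2), n6 (id 14, lvl 2).
Iteration 3: no rows with parent in {12,13,14}; recursion stops.
SUM(lvl) = 0 + 1 + 1 + 2 + 2 + 2 = 8.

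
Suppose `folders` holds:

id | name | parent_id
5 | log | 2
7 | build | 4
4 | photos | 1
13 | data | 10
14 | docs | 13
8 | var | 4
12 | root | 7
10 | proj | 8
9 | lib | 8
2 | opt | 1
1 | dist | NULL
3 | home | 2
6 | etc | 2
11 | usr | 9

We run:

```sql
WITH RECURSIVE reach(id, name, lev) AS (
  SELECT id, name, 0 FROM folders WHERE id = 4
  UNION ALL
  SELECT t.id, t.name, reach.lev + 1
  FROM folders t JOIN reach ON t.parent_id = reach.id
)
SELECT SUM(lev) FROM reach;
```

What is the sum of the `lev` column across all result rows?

Base: id=4 (photos) at lev 0.
Iteration 1: rows with parent_id in {4} -> build (id 7, lev 1), var (id 8, lev 1).
Iteration 2: rows with parent_id in {7,8} -> lib (id 9, lev 2), proj (id 10, lev 2), root (id 12, lev 2).
Iteration 3: rows with parent_id in {9,10,12} -> usr (id 11, lev 3), data (id 13, lev 3).
Iteration 4: rows with parent_id in {11,13} -> docs (id 14, lev 4).
Iteration 5: no rows with parent_id in {14}; recursion stops.
SUM(lev) = 0 + 1 + 1 + 2 + 2 + 2 + 3 + 3 + 4 = 18.

18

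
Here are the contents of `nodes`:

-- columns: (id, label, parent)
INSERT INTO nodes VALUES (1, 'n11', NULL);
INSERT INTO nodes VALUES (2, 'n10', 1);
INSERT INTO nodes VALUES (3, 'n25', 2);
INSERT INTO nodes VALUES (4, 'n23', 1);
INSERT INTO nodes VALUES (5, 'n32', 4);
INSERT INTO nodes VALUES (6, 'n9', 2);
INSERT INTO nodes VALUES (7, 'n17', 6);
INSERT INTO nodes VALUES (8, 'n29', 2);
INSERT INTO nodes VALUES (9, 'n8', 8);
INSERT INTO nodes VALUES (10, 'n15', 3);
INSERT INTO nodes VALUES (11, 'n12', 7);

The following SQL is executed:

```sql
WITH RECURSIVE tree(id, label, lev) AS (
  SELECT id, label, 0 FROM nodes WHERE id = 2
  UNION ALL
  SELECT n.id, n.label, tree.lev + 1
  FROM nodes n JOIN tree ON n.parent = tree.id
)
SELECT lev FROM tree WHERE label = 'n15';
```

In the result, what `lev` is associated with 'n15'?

Base: id=2 (n10) at lev 0.
Iteration 1: rows with parent in {2} -> n25 (id 3, lev 1), n9 (id 6, lev 1), n29 (id 8, lev 1).
Iteration 2: rows with parent in {3,6,8} -> n17 (id 7, lev 2), n8 (id 9, lev 2), n15 (id 10, lev 2).
Iteration 3: rows with parent in {7,9,10} -> n12 (id 11, lev 3).
Iteration 4: no rows with parent in {11}; recursion stops.

2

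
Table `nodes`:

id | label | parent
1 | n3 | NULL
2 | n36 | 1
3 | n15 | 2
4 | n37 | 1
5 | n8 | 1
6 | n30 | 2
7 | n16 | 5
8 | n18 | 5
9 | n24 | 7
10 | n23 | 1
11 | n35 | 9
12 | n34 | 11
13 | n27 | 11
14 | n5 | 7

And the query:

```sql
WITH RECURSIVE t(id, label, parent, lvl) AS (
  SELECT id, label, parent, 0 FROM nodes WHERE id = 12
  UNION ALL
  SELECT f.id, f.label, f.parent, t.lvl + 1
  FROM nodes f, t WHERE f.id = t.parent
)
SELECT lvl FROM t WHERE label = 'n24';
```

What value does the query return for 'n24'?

2

Base: id=12 (n34), parent=11, lvl 0.
Iteration 1: join on id=11 -> n35 (id 11, parent=9, lvl 1).
Iteration 2: join on id=9 -> n24 (id 9, parent=7, lvl 2).
Iteration 3: join on id=7 -> n16 (id 7, parent=5, lvl 3).
Iteration 4: join on id=5 -> n8 (id 5, parent=1, lvl 4).
Iteration 5: join on id=1 -> n3 (id 1, parent=NULL, lvl 5).
Iteration 6: parent is NULL; no match; recursion stops.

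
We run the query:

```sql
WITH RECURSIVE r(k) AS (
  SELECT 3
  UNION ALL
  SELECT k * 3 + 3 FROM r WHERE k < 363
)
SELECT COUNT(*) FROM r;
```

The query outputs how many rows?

Base: k=3.
Iteration 1: 3 < 363 holds -> k = 3 * 3 + 3 = 12.
Iteration 2: 12 < 363 holds -> k = 12 * 3 + 3 = 39.
Iteration 3: 39 < 363 holds -> k = 39 * 3 + 3 = 120.
Iteration 4: 120 < 363 holds -> k = 120 * 3 + 3 = 363.
Iteration 5: 363 < 363 fails; recursion stops.
Total rows emitted: 5.

5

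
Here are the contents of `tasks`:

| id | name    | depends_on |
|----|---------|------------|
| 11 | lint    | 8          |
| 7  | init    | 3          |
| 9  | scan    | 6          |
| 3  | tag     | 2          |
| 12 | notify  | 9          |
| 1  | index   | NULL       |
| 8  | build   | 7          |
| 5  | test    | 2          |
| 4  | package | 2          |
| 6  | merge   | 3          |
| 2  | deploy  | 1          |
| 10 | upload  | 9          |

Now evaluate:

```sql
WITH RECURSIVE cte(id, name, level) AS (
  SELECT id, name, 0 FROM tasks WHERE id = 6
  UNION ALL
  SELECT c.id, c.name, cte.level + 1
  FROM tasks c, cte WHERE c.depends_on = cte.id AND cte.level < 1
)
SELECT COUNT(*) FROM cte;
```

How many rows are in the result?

Base: id=6 (merge) at level 0.
Iteration 1: rows with depends_on in {6} -> scan (id 9, level 1).
Iteration 2: level < 1 fails for all current rows; recursion stops.
Total rows emitted: 2.

2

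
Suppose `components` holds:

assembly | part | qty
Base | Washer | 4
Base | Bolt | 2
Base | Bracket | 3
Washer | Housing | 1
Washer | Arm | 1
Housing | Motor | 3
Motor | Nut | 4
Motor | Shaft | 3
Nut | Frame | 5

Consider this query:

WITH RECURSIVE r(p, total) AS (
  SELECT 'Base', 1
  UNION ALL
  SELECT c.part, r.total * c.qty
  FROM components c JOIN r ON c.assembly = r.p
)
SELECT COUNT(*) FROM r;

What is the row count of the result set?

Base: (Base, total=1).
Iteration 1: components of {Base} -> Bolt = 1*2 = 2, Bracket = 1*3 = 3, Washer = 1*4 = 4.
Iteration 2: components of {Bolt,Bracket,Washer} -> Arm = 4*1 = 4, Housing = 4*1 = 4.
Iteration 3: components of {Arm,Housing} -> Motor = 4*3 = 12.
Iteration 4: components of {Motor} -> Nut = 12*4 = 48, Shaft = 12*3 = 36.
Iteration 5: components of {Nut,Shaft} -> Frame = 48*5 = 240.
Iteration 6: no further components; recursion stops.
Total rows emitted: 10.

10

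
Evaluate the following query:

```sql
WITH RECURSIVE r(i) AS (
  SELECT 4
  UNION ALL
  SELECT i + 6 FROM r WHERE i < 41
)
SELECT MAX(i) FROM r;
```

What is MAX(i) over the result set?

46

Base: i=4.
Iteration 1: 4 < 41 holds -> i = 4 + 6 = 10.
Iteration 2: 10 < 41 holds -> i = 10 + 6 = 16.
Iteration 3: 16 < 41 holds -> i = 16 + 6 = 22.
Iteration 4: 22 < 41 holds -> i = 22 + 6 = 28.
Iteration 5: 28 < 41 holds -> i = 28 + 6 = 34.
Iteration 6: 34 < 41 holds -> i = 34 + 6 = 40.
Iteration 7: 40 < 41 holds -> i = 40 + 6 = 46.
Iteration 8: 46 < 41 fails; recursion stops.
i values: 4, 10, 16, 22, 28, 34, 40, 46; the maximum is 46.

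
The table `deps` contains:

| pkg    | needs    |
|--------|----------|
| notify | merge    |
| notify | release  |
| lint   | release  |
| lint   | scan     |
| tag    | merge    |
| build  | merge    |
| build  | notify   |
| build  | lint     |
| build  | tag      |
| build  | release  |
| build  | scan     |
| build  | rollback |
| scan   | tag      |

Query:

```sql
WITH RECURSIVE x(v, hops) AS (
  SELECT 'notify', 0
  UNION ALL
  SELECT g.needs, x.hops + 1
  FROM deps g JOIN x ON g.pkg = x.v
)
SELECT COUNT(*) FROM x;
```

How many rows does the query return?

Base: (notify, hops=0).
Iteration 1: edges from {notify} -> (merge, hops=1), (release, hops=1).
Iteration 2: no outgoing edges from {merge,release}; recursion stops.
Total rows emitted: 3.

3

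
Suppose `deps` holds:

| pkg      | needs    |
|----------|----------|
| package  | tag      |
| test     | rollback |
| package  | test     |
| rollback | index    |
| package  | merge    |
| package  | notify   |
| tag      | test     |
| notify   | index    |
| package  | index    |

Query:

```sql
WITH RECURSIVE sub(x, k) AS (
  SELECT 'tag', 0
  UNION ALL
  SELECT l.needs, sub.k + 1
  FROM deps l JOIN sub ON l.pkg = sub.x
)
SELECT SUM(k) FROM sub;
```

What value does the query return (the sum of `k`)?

6

Base: (tag, k=0).
Iteration 1: edges from {tag} -> (test, k=1).
Iteration 2: edges from {test} -> (rollback, k=2).
Iteration 3: edges from {rollback} -> (index, k=3).
Iteration 4: no outgoing edges from {index}; recursion stops.
SUM(k) = 0 + 1 + 2 + 3 = 6.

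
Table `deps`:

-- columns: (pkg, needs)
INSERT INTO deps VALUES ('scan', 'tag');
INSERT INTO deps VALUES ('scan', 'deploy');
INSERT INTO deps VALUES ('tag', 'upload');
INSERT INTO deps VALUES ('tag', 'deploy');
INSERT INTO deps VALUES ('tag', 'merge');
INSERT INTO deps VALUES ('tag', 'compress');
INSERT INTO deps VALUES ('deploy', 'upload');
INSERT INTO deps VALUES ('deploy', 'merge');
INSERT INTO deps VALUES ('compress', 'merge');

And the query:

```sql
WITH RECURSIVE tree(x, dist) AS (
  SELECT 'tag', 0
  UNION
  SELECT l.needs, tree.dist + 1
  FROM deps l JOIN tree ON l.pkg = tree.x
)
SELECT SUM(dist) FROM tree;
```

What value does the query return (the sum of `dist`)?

Base: (tag, dist=0).
Iteration 1: edges from {tag} -> (compress, dist=1), (deploy, dist=1), (merge, dist=1), (upload, dist=1).
Iteration 2: edges from {compress,deploy,merge,upload} -> (merge, dist=2), (upload, dist=2). [UNION drops 1 duplicate row(s)]
Iteration 3: no outgoing edges from {merge,upload}; recursion stops.
SUM(dist) = 0 + 1 + 1 + 1 + 1 + 2 + 2 = 8.

8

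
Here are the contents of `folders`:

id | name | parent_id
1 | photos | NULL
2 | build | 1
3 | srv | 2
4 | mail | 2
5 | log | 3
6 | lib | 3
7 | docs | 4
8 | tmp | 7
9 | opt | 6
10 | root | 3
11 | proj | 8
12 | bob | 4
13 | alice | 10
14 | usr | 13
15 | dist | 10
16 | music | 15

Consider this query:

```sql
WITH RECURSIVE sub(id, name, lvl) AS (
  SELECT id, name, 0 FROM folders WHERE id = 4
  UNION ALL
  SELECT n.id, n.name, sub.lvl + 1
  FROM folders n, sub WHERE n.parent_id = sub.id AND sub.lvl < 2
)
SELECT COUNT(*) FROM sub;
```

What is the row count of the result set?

4

Base: id=4 (mail) at lvl 0.
Iteration 1: rows with parent_id in {4} -> docs (id 7, lvl 1), bob (id 12, lvl 1).
Iteration 2: rows with parent_id in {7,12} -> tmp (id 8, lvl 2).
Iteration 3: lvl < 2 fails for all current rows; recursion stops.
Total rows emitted: 4.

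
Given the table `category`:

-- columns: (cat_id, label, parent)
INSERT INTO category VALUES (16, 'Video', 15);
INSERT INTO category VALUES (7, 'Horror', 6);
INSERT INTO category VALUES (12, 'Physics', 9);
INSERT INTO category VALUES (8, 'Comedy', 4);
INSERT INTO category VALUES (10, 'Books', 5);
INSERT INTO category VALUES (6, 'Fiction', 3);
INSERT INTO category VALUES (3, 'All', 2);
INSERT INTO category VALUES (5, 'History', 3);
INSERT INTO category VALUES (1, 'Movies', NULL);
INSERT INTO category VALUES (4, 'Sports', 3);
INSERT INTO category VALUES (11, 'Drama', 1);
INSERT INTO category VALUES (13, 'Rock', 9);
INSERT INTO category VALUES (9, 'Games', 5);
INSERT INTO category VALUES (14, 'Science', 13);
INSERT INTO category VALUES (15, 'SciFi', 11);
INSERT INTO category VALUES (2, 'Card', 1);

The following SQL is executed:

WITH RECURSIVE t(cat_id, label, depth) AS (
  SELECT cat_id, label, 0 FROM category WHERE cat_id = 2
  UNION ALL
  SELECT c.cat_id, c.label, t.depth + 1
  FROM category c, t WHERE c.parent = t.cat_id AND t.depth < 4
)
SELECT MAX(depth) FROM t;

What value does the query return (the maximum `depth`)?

Base: cat_id=2 (Card) at depth 0.
Iteration 1: rows with parent in {2} -> All (id 3, depth 1).
Iteration 2: rows with parent in {3} -> Sports (id 4, depth 2), History (id 5, depth 2), Fiction (id 6, depth 2).
Iteration 3: rows with parent in {4,5,6} -> Horror (id 7, depth 3), Comedy (id 8, depth 3), Games (id 9, depth 3), Books (id 10, depth 3).
Iteration 4: rows with parent in {7,8,9,10} -> Physics (id 12, depth 4), Rock (id 13, depth 4).
Iteration 5: depth < 4 fails for all current rows; recursion stops.
depth values: 0, 1, 2, 2, 2, 3, 3, 3, 3, 4, 4; the maximum is 4.

4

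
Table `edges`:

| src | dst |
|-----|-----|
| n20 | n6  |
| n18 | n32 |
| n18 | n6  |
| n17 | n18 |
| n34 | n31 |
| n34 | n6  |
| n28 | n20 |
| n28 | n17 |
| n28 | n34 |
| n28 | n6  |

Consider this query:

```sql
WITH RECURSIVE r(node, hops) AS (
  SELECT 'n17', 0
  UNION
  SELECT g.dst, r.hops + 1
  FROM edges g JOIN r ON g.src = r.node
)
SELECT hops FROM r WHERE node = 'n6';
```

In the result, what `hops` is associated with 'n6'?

2

Base: (n17, hops=0).
Iteration 1: edges from {n17} -> (n18, hops=1).
Iteration 2: edges from {n18} -> (n32, hops=2), (n6, hops=2).
Iteration 3: no outgoing edges from {n32,n6}; recursion stops.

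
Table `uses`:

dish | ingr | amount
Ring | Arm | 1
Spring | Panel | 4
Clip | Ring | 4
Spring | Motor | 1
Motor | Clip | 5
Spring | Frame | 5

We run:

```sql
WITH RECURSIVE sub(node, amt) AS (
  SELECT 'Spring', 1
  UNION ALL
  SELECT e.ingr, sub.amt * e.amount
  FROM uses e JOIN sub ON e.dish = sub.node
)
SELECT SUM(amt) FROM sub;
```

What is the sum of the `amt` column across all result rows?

56

Base: (Spring, amt=1).
Iteration 1: components of {Spring} -> Frame = 1*5 = 5, Motor = 1*1 = 1, Panel = 1*4 = 4.
Iteration 2: components of {Frame,Motor,Panel} -> Clip = 1*5 = 5.
Iteration 3: components of {Clip} -> Ring = 5*4 = 20.
Iteration 4: components of {Ring} -> Arm = 20*1 = 20.
Iteration 5: no further components; recursion stops.
SUM(amt) = 1 + 5 + 1 + 4 + 5 + 20 + 20 = 56.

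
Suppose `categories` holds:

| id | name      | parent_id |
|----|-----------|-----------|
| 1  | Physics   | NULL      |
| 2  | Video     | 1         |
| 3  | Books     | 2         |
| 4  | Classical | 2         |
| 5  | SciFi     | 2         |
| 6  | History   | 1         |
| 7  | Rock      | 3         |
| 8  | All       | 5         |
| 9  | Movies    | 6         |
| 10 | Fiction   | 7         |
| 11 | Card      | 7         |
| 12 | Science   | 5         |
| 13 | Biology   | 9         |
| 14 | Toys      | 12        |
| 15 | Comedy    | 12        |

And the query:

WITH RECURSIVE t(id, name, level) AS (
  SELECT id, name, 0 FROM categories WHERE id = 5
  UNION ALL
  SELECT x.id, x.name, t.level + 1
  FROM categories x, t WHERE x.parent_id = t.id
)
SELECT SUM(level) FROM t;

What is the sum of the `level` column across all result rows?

Base: id=5 (SciFi) at level 0.
Iteration 1: rows with parent_id in {5} -> All (id 8, level 1), Science (id 12, level 1).
Iteration 2: rows with parent_id in {8,12} -> Toys (id 14, level 2), Comedy (id 15, level 2).
Iteration 3: no rows with parent_id in {14,15}; recursion stops.
SUM(level) = 0 + 1 + 1 + 2 + 2 = 6.

6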